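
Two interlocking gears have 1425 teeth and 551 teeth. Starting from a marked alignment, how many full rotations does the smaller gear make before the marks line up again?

75 rotations

They are all back at their starting positions together after one LCM of the periods.
1425 = 3 × 5^2 × 19
551 = 19 × 29
LCM(1425, 551) = 3 × 5^2 × 19 × 29 = 41325.
Rotations for period 551: 41325 / 551 = 75.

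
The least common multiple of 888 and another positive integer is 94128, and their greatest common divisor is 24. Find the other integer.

2544

gcd × lcm = product of the two integers, so the other integer is (24 × 94128) / 888 = 2544.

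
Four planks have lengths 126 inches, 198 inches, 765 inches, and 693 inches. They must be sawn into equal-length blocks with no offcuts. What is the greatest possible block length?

The block length must divide every plank, so the greatest is gcd(126, 198, 765, 693).
126 = 2 × 3^2 × 7
198 = 2 × 3^2 × 11
765 = 3^2 × 5 × 17
693 = 3^2 × 7 × 11
gcd(126, 198, 765, 693) = 3^2 = 9.

9 inches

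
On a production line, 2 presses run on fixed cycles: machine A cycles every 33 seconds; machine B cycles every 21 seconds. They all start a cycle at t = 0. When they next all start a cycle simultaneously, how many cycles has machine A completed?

All finish a whole number of cycles simultaneously at t = LCM of the periods.
33 = 3 × 11
21 = 3 × 7
LCM(33, 21) = 3 × 7 × 11 = 231.
Cycles for period 33: 231 / 33 = 7.

7 cycles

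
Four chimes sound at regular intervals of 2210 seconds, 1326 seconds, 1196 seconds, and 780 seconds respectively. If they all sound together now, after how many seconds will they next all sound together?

The first simultaneous occurrence is after LCM of the individual periods.
2210 = 2 × 5 × 13 × 17
1326 = 2 × 3 × 13 × 17
1196 = 2^2 × 13 × 23
780 = 2^2 × 3 × 5 × 13
LCM(2210, 1326, 1196, 780) = 2^2 × 3 × 5 × 13 × 17 × 23 = 304980.

304980 seconds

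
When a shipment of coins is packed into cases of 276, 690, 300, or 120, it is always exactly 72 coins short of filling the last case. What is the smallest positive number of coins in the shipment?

Being 72 short of a full case of size k means N ≡ −72 (mod k), i.e. N + 72 is a multiple of each size.
276 = 2^2 × 3 × 23
690 = 2 × 3 × 5 × 23
300 = 2^2 × 3 × 5^2
120 = 2^3 × 3 × 5
LCM(276, 690, 300, 120) = 2^3 × 3 × 5^2 × 23 = 13800.
Smallest positive N is 13800 − 72 = 13728.

13728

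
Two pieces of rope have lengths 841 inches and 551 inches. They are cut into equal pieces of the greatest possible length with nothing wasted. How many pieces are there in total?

48

Piece length = gcd(841, 551).
841 = 29^2
551 = 19 × 29
gcd(841, 551) = 29.
Total pieces = 841/29 + 551/29 = 29 + 19 = 48.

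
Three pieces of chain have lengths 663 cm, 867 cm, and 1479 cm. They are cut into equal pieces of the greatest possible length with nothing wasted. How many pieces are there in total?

Piece length = gcd(663, 867, 1479).
663 = 3 × 13 × 17
867 = 3 × 17^2
1479 = 3 × 17 × 29
gcd(663, 867, 1479) = 3 × 17 = 51.
Total pieces = 663/51 + 867/51 + 1479/51 = 13 + 17 + 29 = 59.

59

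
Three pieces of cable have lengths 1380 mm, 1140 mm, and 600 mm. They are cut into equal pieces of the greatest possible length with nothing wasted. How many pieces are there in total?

52

Piece length = gcd(1380, 1140, 600).
1380 = 2^2 × 3 × 5 × 23
1140 = 2^2 × 3 × 5 × 19
600 = 2^3 × 3 × 5^2
gcd(1380, 1140, 600) = 2^2 × 3 × 5 = 60.
Total pieces = 1380/60 + 1140/60 + 600/60 = 23 + 19 + 10 = 52.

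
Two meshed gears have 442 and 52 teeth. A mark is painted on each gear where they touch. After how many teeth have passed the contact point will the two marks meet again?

884 teeth

We need the least common multiple of the intervals.
442 = 2 × 13 × 17
52 = 2^2 × 13
LCM(442, 52) = 2^2 × 13 × 17 = 884.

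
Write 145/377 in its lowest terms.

5/13

145 = 5 × 29
377 = 13 × 29
gcd(145, 377) = 29.
Divide numerator and denominator by 29: 145/377 = 5/13.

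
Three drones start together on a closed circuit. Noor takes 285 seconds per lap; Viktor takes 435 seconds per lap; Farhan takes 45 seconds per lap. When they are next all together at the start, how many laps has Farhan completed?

551 laps

All finish a whole number of cycles simultaneously at t = LCM of the periods.
285 = 3 × 5 × 19
435 = 3 × 5 × 29
45 = 3^2 × 5
LCM(285, 435, 45) = 3^2 × 5 × 19 × 29 = 24795.
Laps for period 45: 24795 / 45 = 551.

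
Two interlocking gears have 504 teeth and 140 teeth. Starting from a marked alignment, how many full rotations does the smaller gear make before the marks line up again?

The first common completion time is the LCM of the periods.
504 = 2^3 × 3^2 × 7
140 = 2^2 × 5 × 7
LCM(504, 140) = 2^3 × 3^2 × 5 × 7 = 2520.
Rotations for period 140: 2520 / 140 = 18.

18 rotations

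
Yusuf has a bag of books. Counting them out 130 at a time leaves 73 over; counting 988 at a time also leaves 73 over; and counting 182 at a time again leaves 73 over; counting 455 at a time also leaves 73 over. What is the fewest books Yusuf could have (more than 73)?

N − 73 must be a common multiple of 130, 988, 182, and 455.
130 = 2 × 5 × 13
988 = 2^2 × 13 × 19
182 = 2 × 7 × 13
455 = 5 × 7 × 13
LCM(130, 988, 182, 455) = 2^2 × 5 × 7 × 13 × 19 = 34580.
Smallest N > 73 is LCM + 73 = 34580 + 73 = 34653.

34653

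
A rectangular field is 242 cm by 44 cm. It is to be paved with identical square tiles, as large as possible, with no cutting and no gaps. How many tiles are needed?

22

Tile side = gcd(242, 44).
242 = 2 × 11^2
44 = 2^2 × 11
gcd(242, 44) = 2 × 11 = 22.
Tiles: (242/22) × (44/22) = 11 × 2 = 22.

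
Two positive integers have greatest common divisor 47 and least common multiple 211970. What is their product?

For any two positive integers, gcd × lcm = product = 47 × 211970 = 9962590.

9962590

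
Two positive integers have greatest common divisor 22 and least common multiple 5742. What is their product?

126324

For any two positive integers, gcd × lcm = product = 22 × 5742 = 126324.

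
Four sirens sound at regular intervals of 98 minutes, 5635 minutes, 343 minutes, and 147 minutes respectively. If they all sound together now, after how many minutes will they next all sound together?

236670 minutes

The first simultaneous occurrence is after LCM of the individual periods.
98 = 2 × 7^2
5635 = 5 × 7^2 × 23
343 = 7^3
147 = 3 × 7^2
LCM(98, 5635, 343, 147) = 2 × 3 × 5 × 7^3 × 23 = 236670.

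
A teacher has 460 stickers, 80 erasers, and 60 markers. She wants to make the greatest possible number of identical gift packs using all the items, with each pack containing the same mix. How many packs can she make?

The pack count must divide each quantity, so the greatest is gcd(460, 80, 60).
460 = 2^2 × 5 × 23
80 = 2^4 × 5
60 = 2^2 × 3 × 5
gcd(460, 80, 60) = 2^2 × 5 = 20.

20 packs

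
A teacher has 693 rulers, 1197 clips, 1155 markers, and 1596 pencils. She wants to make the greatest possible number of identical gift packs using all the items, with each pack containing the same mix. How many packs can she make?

The pack count must divide each quantity, so the greatest is gcd(693, 1197, 1155, 1596).
693 = 3^2 × 7 × 11
1197 = 3^2 × 7 × 19
1155 = 3 × 5 × 7 × 11
1596 = 2^2 × 3 × 7 × 19
gcd(693, 1197, 1155, 1596) = 3 × 7 = 21.

21 packs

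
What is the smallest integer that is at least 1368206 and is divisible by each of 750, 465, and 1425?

1767000

The integer must be a common multiple of 750, 465, and 1425, so a multiple of their LCM.
750 = 2 × 3 × 5^3
465 = 3 × 5 × 31
1425 = 3 × 5^2 × 19
LCM(750, 465, 1425) = 2 × 3 × 5^3 × 19 × 31 = 441750.
Smallest multiple of 441750 that is ≥ 1368206: ⌈1368206/441750⌉ × 441750 = 4 × 441750 = 1767000.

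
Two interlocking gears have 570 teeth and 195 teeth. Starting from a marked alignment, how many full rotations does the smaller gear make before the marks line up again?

The first common completion time is the LCM of the periods.
570 = 2 × 3 × 5 × 19
195 = 3 × 5 × 13
LCM(570, 195) = 2 × 3 × 5 × 13 × 19 = 7410.
Rotations for period 195: 7410 / 195 = 38.

38 rotations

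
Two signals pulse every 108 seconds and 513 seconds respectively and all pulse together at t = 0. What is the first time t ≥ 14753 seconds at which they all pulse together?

Joint pulses occur at multiples of LCM(108, 513).
108 = 2^2 × 3^3
513 = 3^3 × 19
LCM(108, 513) = 2^2 × 3^3 × 19 = 2052.
Smallest multiple of 2052 that is ≥ 14753: ⌈14753/2052⌉ × 2052 = 8 × 2052 = 16416.

16416 seconds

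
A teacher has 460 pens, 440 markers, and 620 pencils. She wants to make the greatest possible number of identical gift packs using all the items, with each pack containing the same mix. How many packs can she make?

20 packs

The pack count must divide each quantity, so the greatest is gcd(460, 440, 620).
460 = 2^2 × 5 × 23
440 = 2^3 × 5 × 11
620 = 2^2 × 5 × 31
gcd(460, 440, 620) = 2^2 × 5 = 20.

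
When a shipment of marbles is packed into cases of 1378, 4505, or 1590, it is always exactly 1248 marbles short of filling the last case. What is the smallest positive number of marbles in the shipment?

350142

Being 1248 short of a full case of size k means N ≡ −1248 (mod k), i.e. N + 1248 is a multiple of each size.
1378 = 2 × 13 × 53
4505 = 5 × 17 × 53
1590 = 2 × 3 × 5 × 53
LCM(1378, 4505, 1590) = 2 × 3 × 5 × 13 × 17 × 53 = 351390.
Smallest positive N is 351390 − 1248 = 350142.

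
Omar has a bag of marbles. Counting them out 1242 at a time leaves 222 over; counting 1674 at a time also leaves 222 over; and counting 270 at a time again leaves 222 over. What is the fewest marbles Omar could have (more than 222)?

N − 222 must be a common multiple of 1242, 1674, and 270.
1242 = 2 × 3^3 × 23
1674 = 2 × 3^3 × 31
270 = 2 × 3^3 × 5
LCM(1242, 1674, 270) = 2 × 3^3 × 5 × 23 × 31 = 192510.
Smallest N > 222 is LCM + 222 = 192510 + 222 = 192732.

192732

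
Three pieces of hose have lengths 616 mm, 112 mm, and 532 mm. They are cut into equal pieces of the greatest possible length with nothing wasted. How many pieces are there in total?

45

Piece length = gcd(616, 112, 532).
616 = 2^3 × 7 × 11
112 = 2^4 × 7
532 = 2^2 × 7 × 19
gcd(616, 112, 532) = 2^2 × 7 = 28.
Total pieces = 616/28 + 112/28 + 532/28 = 22 + 4 + 19 = 45.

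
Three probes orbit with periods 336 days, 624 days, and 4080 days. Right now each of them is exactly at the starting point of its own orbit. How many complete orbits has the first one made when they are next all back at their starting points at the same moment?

The first common completion time is the LCM of the periods.
336 = 2^4 × 3 × 7
624 = 2^4 × 3 × 13
4080 = 2^4 × 3 × 5 × 17
LCM(336, 624, 4080) = 2^4 × 3 × 5 × 7 × 13 × 17 = 371280.
Orbits for period 336: 371280 / 336 = 1105.

1105 orbits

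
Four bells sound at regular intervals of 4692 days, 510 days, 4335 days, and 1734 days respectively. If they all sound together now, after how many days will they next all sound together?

The first simultaneous occurrence is after LCM of the individual periods.
4692 = 2^2 × 3 × 17 × 23
510 = 2 × 3 × 5 × 17
4335 = 3 × 5 × 17^2
1734 = 2 × 3 × 17^2
LCM(4692, 510, 4335, 1734) = 2^2 × 3 × 5 × 17^2 × 23 = 398820.

398820 days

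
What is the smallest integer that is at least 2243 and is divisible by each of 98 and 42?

2352

The integer must be a common multiple of 98 and 42, so a multiple of their LCM.
98 = 2 × 7^2
42 = 2 × 3 × 7
LCM(98, 42) = 2 × 3 × 7^2 = 294.
Smallest multiple of 294 that is ≥ 2243: ⌈2243/294⌉ × 294 = 8 × 294 = 2352.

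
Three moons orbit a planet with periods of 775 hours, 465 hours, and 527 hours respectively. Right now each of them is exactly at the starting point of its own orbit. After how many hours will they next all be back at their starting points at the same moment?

39525 hours

The first simultaneous occurrence is after LCM of the individual periods.
775 = 5^2 × 31
465 = 3 × 5 × 31
527 = 17 × 31
LCM(775, 465, 527) = 3 × 5^2 × 17 × 31 = 39525.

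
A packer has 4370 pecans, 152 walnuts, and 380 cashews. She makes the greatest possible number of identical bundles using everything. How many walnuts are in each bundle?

4

Number of bundles = gcd(4370, 152, 380).
4370 = 2 × 5 × 19 × 23
152 = 2^3 × 19
380 = 2^2 × 5 × 19
gcd(4370, 152, 380) = 2 × 19 = 38.
walnuts per bundle = 152 / 38 = 4.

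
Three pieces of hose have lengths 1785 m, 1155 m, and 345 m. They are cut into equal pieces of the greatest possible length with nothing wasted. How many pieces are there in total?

Piece length = gcd(1785, 1155, 345).
1785 = 3 × 5 × 7 × 17
1155 = 3 × 5 × 7 × 11
345 = 3 × 5 × 23
gcd(1785, 1155, 345) = 3 × 5 = 15.
Total pieces = 1785/15 + 1155/15 + 345/15 = 119 + 77 + 23 = 219.

219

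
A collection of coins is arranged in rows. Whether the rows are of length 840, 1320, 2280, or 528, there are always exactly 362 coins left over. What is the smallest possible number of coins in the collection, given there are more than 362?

N − 362 must be a common multiple of 840, 1320, 2280, and 528.
840 = 2^3 × 3 × 5 × 7
1320 = 2^3 × 3 × 5 × 11
2280 = 2^3 × 3 × 5 × 19
528 = 2^4 × 3 × 11
LCM(840, 1320, 2280, 528) = 2^4 × 3 × 5 × 7 × 11 × 19 = 351120.
Smallest N > 362 is LCM + 362 = 351120 + 362 = 351482.

351482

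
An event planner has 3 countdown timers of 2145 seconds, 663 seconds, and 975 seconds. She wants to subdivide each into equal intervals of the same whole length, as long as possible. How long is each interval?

The interval must divide each timer length; the longest such is the gcd.
2145 = 3 × 5 × 11 × 13
663 = 3 × 13 × 17
975 = 3 × 5^2 × 13
gcd(2145, 663, 975) = 3 × 13 = 39.

39 seconds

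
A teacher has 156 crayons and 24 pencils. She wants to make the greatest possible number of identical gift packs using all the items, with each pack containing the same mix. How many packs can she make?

The pack count must divide each quantity, so the greatest is gcd(156, 24).
156 = 2^2 × 3 × 13
24 = 2^3 × 3
gcd(156, 24) = 2^2 × 3 = 12.

12 packs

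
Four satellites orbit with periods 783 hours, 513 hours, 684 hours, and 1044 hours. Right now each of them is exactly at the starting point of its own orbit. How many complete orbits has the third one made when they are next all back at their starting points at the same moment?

The first common completion time is the LCM of the periods.
783 = 3^3 × 29
513 = 3^3 × 19
684 = 2^2 × 3^2 × 19
1044 = 2^2 × 3^2 × 29
LCM(783, 513, 684, 1044) = 2^2 × 3^3 × 19 × 29 = 59508.
Orbits for period 684: 59508 / 684 = 87.

87 orbits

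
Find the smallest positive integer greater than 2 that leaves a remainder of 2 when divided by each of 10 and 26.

132

N − 2 must be a common multiple of 10 and 26.
10 = 2 × 5
26 = 2 × 13
LCM(10, 26) = 2 × 5 × 13 = 130.
Smallest N > 2 is LCM + 2 = 130 + 2 = 132.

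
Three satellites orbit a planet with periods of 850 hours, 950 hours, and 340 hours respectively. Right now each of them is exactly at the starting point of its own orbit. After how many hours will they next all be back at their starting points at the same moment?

32300 hours

They coincide at every common multiple of the periods; the first is the LCM.
850 = 2 × 5^2 × 17
950 = 2 × 5^2 × 19
340 = 2^2 × 5 × 17
LCM(850, 950, 340) = 2^2 × 5^2 × 17 × 19 = 32300.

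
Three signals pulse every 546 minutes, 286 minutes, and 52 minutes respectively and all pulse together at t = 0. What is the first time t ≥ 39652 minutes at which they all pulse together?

Joint pulses occur at multiples of LCM(546, 286, 52).
546 = 2 × 3 × 7 × 13
286 = 2 × 11 × 13
52 = 2^2 × 13
LCM(546, 286, 52) = 2^2 × 3 × 7 × 11 × 13 = 12012.
Smallest multiple of 12012 that is ≥ 39652: ⌈39652/12012⌉ × 12012 = 4 × 12012 = 48048.

48048 minutes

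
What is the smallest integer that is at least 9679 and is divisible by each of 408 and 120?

10200

The integer must be a common multiple of 408 and 120, so a multiple of their LCM.
408 = 2^3 × 3 × 17
120 = 2^3 × 3 × 5
LCM(408, 120) = 2^3 × 3 × 5 × 17 = 2040.
Smallest multiple of 2040 that is ≥ 9679: ⌈9679/2040⌉ × 2040 = 5 × 2040 = 10200.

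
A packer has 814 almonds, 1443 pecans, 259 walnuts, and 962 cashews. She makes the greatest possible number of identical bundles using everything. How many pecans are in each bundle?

Number of bundles = gcd(814, 1443, 259, 962).
814 = 2 × 11 × 37
1443 = 3 × 13 × 37
259 = 7 × 37
962 = 2 × 13 × 37
gcd(814, 1443, 259, 962) = 37.
pecans per bundle = 1443 / 37 = 39.

39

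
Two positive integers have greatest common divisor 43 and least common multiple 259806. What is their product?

11171658

For any two positive integers, gcd × lcm = product = 43 × 259806 = 11171658.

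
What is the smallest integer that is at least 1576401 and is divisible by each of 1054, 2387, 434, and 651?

The integer must be a common multiple of 1054, 2387, 434, and 651, so a multiple of their LCM.
1054 = 2 × 17 × 31
2387 = 7 × 11 × 31
434 = 2 × 7 × 31
651 = 3 × 7 × 31
LCM(1054, 2387, 434, 651) = 2 × 3 × 7 × 11 × 17 × 31 = 243474.
Smallest multiple of 243474 that is ≥ 1576401: ⌈1576401/243474⌉ × 243474 = 7 × 243474 = 1704318.

1704318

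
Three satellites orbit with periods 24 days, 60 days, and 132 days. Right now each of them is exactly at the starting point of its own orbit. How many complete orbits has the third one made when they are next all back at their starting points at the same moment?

The first common completion time is the LCM of the periods.
24 = 2^3 × 3
60 = 2^2 × 3 × 5
132 = 2^2 × 3 × 11
LCM(24, 60, 132) = 2^3 × 3 × 5 × 11 = 1320.
Orbits for period 132: 1320 / 132 = 10.

10 orbits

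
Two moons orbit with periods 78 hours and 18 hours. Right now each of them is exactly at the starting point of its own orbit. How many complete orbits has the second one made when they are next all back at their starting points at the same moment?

They are all back at their starting positions together after one LCM of the periods.
78 = 2 × 3 × 13
18 = 2 × 3^2
LCM(78, 18) = 2 × 3^2 × 13 = 234.
Orbits for period 18: 234 / 18 = 13.

13 orbits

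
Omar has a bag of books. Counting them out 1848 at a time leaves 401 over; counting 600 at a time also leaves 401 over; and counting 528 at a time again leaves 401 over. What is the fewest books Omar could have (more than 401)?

92801

N − 401 must be a common multiple of 1848, 600, and 528.
1848 = 2^3 × 3 × 7 × 11
600 = 2^3 × 3 × 5^2
528 = 2^4 × 3 × 11
LCM(1848, 600, 528) = 2^4 × 3 × 5^2 × 7 × 11 = 92400.
Smallest N > 401 is LCM + 401 = 92400 + 401 = 92801.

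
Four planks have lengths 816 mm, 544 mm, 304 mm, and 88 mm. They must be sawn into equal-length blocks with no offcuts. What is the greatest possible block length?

The block length must divide every plank, so the greatest is gcd(816, 544, 304, 88).
816 = 2^4 × 3 × 17
544 = 2^5 × 17
304 = 2^4 × 19
88 = 2^3 × 11
gcd(816, 544, 304, 88) = 2^3 = 8.

8 mm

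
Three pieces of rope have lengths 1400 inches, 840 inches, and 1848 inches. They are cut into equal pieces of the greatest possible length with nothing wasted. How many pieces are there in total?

73

Piece length = gcd(1400, 840, 1848).
1400 = 2^3 × 5^2 × 7
840 = 2^3 × 3 × 5 × 7
1848 = 2^3 × 3 × 7 × 11
gcd(1400, 840, 1848) = 2^3 × 7 = 56.
Total pieces = 1400/56 + 840/56 + 1848/56 = 25 + 15 + 33 = 73.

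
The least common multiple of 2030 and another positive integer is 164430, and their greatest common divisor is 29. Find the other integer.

2349

gcd × lcm = product of the two integers, so the other integer is (29 × 164430) / 2030 = 2349.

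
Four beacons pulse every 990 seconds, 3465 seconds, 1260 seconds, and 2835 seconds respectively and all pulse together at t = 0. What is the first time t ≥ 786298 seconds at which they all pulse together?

873180 seconds

Joint pulses occur at multiples of LCM(990, 3465, 1260, 2835).
990 = 2 × 3^2 × 5 × 11
3465 = 3^2 × 5 × 7 × 11
1260 = 2^2 × 3^2 × 5 × 7
2835 = 3^4 × 5 × 7
LCM(990, 3465, 1260, 2835) = 2^2 × 3^4 × 5 × 7 × 11 = 124740.
Smallest multiple of 124740 that is ≥ 786298: ⌈786298/124740⌉ × 124740 = 7 × 124740 = 873180.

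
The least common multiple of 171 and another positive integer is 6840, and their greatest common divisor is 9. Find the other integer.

gcd × lcm = product of the two integers, so the other integer is (9 × 6840) / 171 = 360.

360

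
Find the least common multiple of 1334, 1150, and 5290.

1334 = 2 × 23 × 29
1150 = 2 × 5^2 × 23
5290 = 2 × 5 × 23^2
LCM(1334, 1150, 5290) = 2 × 5^2 × 23^2 × 29 = 767050.

767050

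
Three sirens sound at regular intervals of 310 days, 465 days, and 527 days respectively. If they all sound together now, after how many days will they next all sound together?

15810 days

They coincide at every common multiple of the periods; the first is the LCM.
310 = 2 × 5 × 31
465 = 3 × 5 × 31
527 = 17 × 31
LCM(310, 465, 527) = 2 × 3 × 5 × 17 × 31 = 15810.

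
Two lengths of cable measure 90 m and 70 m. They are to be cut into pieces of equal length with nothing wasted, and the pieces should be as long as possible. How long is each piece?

By the Euclidean algorithm:
90 = 1 × 70 + 20
70 = 3 × 20 + 10
20 = 2 × 10 + 0
gcd(90, 70) = 10.

10 m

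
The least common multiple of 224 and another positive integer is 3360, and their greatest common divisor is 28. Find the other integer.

420

gcd × lcm = product of the two integers, so the other integer is (28 × 3360) / 224 = 420.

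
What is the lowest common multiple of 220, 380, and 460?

220 = 2^2 × 5 × 11
380 = 2^2 × 5 × 19
460 = 2^2 × 5 × 23
LCM(220, 380, 460) = 2^2 × 5 × 11 × 19 × 23 = 96140.

96140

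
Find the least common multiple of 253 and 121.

253 = 11 × 23
121 = 11^2
LCM(253, 121) = 11^2 × 23 = 2783.

2783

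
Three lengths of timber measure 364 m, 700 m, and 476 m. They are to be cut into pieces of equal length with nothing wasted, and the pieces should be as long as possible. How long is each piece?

28 m

Each piece length must divide every original length, so the longest possible is gcd(364, 700, 476).
364 = 2^2 × 7 × 13
700 = 2^2 × 5^2 × 7
476 = 2^2 × 7 × 17
gcd(364, 700, 476) = 2^2 × 7 = 28.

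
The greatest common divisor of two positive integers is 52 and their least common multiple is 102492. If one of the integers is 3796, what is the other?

1404

For two integers, gcd × lcm = product, so the other is (52 × 102492) / 3796 = 5329584 / 3796 = 1404.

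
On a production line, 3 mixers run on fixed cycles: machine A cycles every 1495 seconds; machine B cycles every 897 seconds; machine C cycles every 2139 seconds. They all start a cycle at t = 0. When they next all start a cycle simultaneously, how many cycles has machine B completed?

155 cycles

They are all back at their starting positions together after one LCM of the periods.
1495 = 5 × 13 × 23
897 = 3 × 13 × 23
2139 = 3 × 23 × 31
LCM(1495, 897, 2139) = 3 × 5 × 13 × 23 × 31 = 139035.
Cycles for period 897: 139035 / 897 = 155.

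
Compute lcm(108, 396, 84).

8316

108 = 2^2 × 3^3
396 = 2^2 × 3^2 × 11
84 = 2^2 × 3 × 7
LCM(108, 396, 84) = 2^2 × 3^3 × 7 × 11 = 8316.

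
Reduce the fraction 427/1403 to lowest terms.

427 = 7 × 61
1403 = 23 × 61
gcd(427, 1403) = 61.
Divide numerator and denominator by 61: 427/1403 = 7/23.

7/23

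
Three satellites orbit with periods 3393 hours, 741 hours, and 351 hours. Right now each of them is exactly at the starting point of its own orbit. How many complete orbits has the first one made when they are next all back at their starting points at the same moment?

They are all back at their starting positions together after one LCM of the periods.
3393 = 3^2 × 13 × 29
741 = 3 × 13 × 19
351 = 3^3 × 13
LCM(3393, 741, 351) = 3^3 × 13 × 19 × 29 = 193401.
Orbits for period 3393: 193401 / 3393 = 57.

57 orbits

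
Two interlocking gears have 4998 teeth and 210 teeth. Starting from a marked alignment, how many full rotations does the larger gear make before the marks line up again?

All finish a whole number of cycles simultaneously at t = LCM of the periods.
4998 = 2 × 3 × 7^2 × 17
210 = 2 × 3 × 5 × 7
LCM(4998, 210) = 2 × 3 × 5 × 7^2 × 17 = 24990.
Rotations for period 4998: 24990 / 4998 = 5.

5 rotations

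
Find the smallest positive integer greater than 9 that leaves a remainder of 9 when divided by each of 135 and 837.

4194

N − 9 must be a common multiple of 135 and 837.
135 = 3^3 × 5
837 = 3^3 × 31
LCM(135, 837) = 3^3 × 5 × 31 = 4185.
Smallest N > 9 is LCM + 9 = 4185 + 9 = 4194.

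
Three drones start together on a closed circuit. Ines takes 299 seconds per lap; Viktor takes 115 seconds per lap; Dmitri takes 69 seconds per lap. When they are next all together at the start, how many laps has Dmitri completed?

65 laps

All finish a whole number of cycles simultaneously at t = LCM of the periods.
299 = 13 × 23
115 = 5 × 23
69 = 3 × 23
LCM(299, 115, 69) = 3 × 5 × 13 × 23 = 4485.
Laps for period 69: 4485 / 69 = 65.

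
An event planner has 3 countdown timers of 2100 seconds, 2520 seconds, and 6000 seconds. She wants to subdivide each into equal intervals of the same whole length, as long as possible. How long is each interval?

The interval must divide each timer length; the longest such is the gcd.
2100 = 2^2 × 3 × 5^2 × 7
2520 = 2^3 × 3^2 × 5 × 7
6000 = 2^4 × 3 × 5^3
gcd(2100, 2520, 6000) = 2^2 × 3 × 5 = 60.

60 seconds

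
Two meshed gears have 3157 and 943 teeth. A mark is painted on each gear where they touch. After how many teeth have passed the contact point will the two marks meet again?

We need the least common multiple of the intervals.
3157 = 7 × 11 × 41
943 = 23 × 41
LCM(3157, 943) = 7 × 11 × 23 × 41 = 72611.

72611 teeth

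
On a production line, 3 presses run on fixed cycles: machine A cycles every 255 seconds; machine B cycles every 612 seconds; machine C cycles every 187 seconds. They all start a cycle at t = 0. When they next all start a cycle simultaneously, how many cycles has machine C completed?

The first common completion time is the LCM of the periods.
255 = 3 × 5 × 17
612 = 2^2 × 3^2 × 17
187 = 11 × 17
LCM(255, 612, 187) = 2^2 × 3^2 × 5 × 11 × 17 = 33660.
Cycles for period 187: 33660 / 187 = 180.

180 cycles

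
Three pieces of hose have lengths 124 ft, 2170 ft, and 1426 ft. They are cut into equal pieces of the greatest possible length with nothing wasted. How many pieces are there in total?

60

Piece length = gcd(124, 2170, 1426).
124 = 2^2 × 31
2170 = 2 × 5 × 7 × 31
1426 = 2 × 23 × 31
gcd(124, 2170, 1426) = 2 × 31 = 62.
Total pieces = 124/62 + 2170/62 + 1426/62 = 2 + 35 + 23 = 60.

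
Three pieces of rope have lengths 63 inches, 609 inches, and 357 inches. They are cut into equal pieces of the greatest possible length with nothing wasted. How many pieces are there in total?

Piece length = gcd(63, 609, 357).
63 = 3^2 × 7
609 = 3 × 7 × 29
357 = 3 × 7 × 17
gcd(63, 609, 357) = 3 × 7 = 21.
Total pieces = 63/21 + 609/21 + 357/21 = 3 + 29 + 17 = 49.

49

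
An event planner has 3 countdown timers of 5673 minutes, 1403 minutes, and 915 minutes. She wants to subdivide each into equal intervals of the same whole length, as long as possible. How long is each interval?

The interval must divide each timer length; the longest such is the gcd.
5673 = 3 × 31 × 61
1403 = 23 × 61
915 = 3 × 5 × 61
gcd(5673, 1403, 915) = 61.

61 minutes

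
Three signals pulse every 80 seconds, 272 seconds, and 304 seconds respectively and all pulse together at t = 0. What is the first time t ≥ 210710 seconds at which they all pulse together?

232560 seconds

Joint pulses occur at multiples of LCM(80, 272, 304).
80 = 2^4 × 5
272 = 2^4 × 17
304 = 2^4 × 19
LCM(80, 272, 304) = 2^4 × 5 × 17 × 19 = 25840.
Smallest multiple of 25840 that is ≥ 210710: ⌈210710/25840⌉ × 25840 = 9 × 25840 = 232560.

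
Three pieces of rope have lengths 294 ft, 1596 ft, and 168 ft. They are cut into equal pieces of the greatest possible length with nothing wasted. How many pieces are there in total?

Piece length = gcd(294, 1596, 168).
294 = 2 × 3 × 7^2
1596 = 2^2 × 3 × 7 × 19
168 = 2^3 × 3 × 7
gcd(294, 1596, 168) = 2 × 3 × 7 = 42.
Total pieces = 294/42 + 1596/42 + 168/42 = 7 + 38 + 4 = 49.

49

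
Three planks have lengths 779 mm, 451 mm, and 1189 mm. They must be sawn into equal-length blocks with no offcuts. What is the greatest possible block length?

41 mm

The block length must divide every plank, so the greatest is gcd(779, 451, 1189).
779 = 19 × 41
451 = 11 × 41
1189 = 29 × 41
gcd(779, 451, 1189) = 41.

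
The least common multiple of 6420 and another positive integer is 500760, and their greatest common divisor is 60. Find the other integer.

gcd × lcm = product of the two integers, so the other integer is (60 × 500760) / 6420 = 4680.

4680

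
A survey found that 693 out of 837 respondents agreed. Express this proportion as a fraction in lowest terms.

693 = 3^2 × 7 × 11
837 = 3^3 × 31
gcd(693, 837) = 3^2 = 9.
Divide numerator and denominator by 9: 693/837 = 77/93.

77/93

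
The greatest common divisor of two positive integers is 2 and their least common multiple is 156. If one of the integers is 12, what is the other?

For two integers, gcd × lcm = product, so the other is (2 × 156) / 12 = 312 / 12 = 26.

26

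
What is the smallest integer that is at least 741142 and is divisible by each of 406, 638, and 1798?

830676

The integer must be a common multiple of 406, 638, and 1798, so a multiple of their LCM.
406 = 2 × 7 × 29
638 = 2 × 11 × 29
1798 = 2 × 29 × 31
LCM(406, 638, 1798) = 2 × 7 × 11 × 29 × 31 = 138446.
Smallest multiple of 138446 that is ≥ 741142: ⌈741142/138446⌉ × 138446 = 6 × 138446 = 830676.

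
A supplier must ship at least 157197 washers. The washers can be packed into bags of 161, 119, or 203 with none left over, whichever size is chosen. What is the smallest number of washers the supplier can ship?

The number of washers must be a common multiple of 161, 119, and 203, so a multiple of their LCM.
161 = 7 × 23
119 = 7 × 17
203 = 7 × 29
LCM(161, 119, 203) = 7 × 17 × 23 × 29 = 79373.
Smallest multiple of 79373 that is ≥ 157197: ⌈157197/79373⌉ × 79373 = 2 × 79373 = 158746.

158746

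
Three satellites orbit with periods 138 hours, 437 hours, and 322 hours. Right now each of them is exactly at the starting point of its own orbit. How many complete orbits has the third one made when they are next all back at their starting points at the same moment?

They are all back at their starting positions together after one LCM of the periods.
138 = 2 × 3 × 23
437 = 19 × 23
322 = 2 × 7 × 23
LCM(138, 437, 322) = 2 × 3 × 7 × 19 × 23 = 18354.
Orbits for period 322: 18354 / 322 = 57.

57 orbits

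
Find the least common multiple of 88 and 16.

176

88 = 2^3 × 11
16 = 2^4
LCM(88, 16) = 2^4 × 11 = 176.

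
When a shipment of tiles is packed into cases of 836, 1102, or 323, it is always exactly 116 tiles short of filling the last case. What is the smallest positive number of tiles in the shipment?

412032

Being 116 short of a full case of size k means N ≡ −116 (mod k), i.e. N + 116 is a multiple of each size.
836 = 2^2 × 11 × 19
1102 = 2 × 19 × 29
323 = 17 × 19
LCM(836, 1102, 323) = 2^2 × 11 × 17 × 19 × 29 = 412148.
Smallest positive N is 412148 − 116 = 412032.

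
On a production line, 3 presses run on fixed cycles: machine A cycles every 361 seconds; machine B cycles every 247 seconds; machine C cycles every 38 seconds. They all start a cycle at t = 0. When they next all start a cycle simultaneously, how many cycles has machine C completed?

The first common completion time is the LCM of the periods.
361 = 19^2
247 = 13 × 19
38 = 2 × 19
LCM(361, 247, 38) = 2 × 13 × 19^2 = 9386.
Cycles for period 38: 9386 / 38 = 247.

247 cycles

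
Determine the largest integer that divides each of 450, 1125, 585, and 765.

450 = 2 × 3^2 × 5^2
1125 = 3^2 × 5^3
585 = 3^2 × 5 × 13
765 = 3^2 × 5 × 17
gcd(450, 1125, 585, 765) = 3^2 × 5 = 45.

45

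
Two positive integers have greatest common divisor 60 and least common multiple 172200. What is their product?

For any two positive integers, gcd × lcm = product = 60 × 172200 = 10332000.

10332000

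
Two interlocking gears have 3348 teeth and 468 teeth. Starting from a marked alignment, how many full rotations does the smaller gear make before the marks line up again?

They are all back at their starting positions together after one LCM of the periods.
3348 = 2^2 × 3^3 × 31
468 = 2^2 × 3^2 × 13
LCM(3348, 468) = 2^2 × 3^3 × 13 × 31 = 43524.
Rotations for period 468: 43524 / 468 = 93.

93 rotations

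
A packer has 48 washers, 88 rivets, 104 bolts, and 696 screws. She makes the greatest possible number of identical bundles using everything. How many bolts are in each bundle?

Number of bundles = gcd(48, 88, 104, 696).
48 = 2^4 × 3
88 = 2^3 × 11
104 = 2^3 × 13
696 = 2^3 × 3 × 29
gcd(48, 88, 104, 696) = 2^3 = 8.
bolts per bundle = 104 / 8 = 13.

13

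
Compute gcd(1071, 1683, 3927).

1071 = 3^2 × 7 × 17
1683 = 3^2 × 11 × 17
3927 = 3 × 7 × 11 × 17
gcd(1071, 1683, 3927) = 3 × 17 = 51.

51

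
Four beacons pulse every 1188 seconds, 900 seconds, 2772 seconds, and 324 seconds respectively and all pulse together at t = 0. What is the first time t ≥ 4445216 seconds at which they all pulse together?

Joint pulses occur at multiples of LCM(1188, 900, 2772, 324).
1188 = 2^2 × 3^3 × 11
900 = 2^2 × 3^2 × 5^2
2772 = 2^2 × 3^2 × 7 × 11
324 = 2^2 × 3^4
LCM(1188, 900, 2772, 324) = 2^2 × 3^4 × 5^2 × 7 × 11 = 623700.
Smallest multiple of 623700 that is ≥ 4445216: ⌈4445216/623700⌉ × 623700 = 8 × 623700 = 4989600.

4989600 seconds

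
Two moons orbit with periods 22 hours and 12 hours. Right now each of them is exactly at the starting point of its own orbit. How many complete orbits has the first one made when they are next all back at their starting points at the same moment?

6 orbits

The first common completion time is the LCM of the periods.
22 = 2 × 11
12 = 2^2 × 3
LCM(22, 12) = 2^2 × 3 × 11 = 132.
Orbits for period 22: 132 / 22 = 6.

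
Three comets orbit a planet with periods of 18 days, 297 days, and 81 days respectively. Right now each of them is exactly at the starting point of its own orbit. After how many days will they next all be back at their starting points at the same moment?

1782 days

They coincide at every common multiple of the periods; the first is the LCM.
18 = 2 × 3^2
297 = 3^3 × 11
81 = 3^4
LCM(18, 297, 81) = 2 × 3^4 × 11 = 1782.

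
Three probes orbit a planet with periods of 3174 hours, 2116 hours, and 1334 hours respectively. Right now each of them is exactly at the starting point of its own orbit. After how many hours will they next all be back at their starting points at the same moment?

184092 hours

They coincide at every common multiple of the periods; the first is the LCM.
3174 = 2 × 3 × 23^2
2116 = 2^2 × 23^2
1334 = 2 × 23 × 29
LCM(3174, 2116, 1334) = 2^2 × 3 × 23^2 × 29 = 184092.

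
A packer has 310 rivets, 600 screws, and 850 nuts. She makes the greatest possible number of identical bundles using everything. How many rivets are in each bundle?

Number of bundles = gcd(310, 600, 850).
310 = 2 × 5 × 31
600 = 2^3 × 3 × 5^2
850 = 2 × 5^2 × 17
gcd(310, 600, 850) = 2 × 5 = 10.
rivets per bundle = 310 / 10 = 31.

31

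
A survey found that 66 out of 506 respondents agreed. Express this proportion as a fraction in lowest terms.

66 = 2 × 3 × 11
506 = 2 × 11 × 23
gcd(66, 506) = 2 × 11 = 22.
Divide numerator and denominator by 22: 66/506 = 3/23.

3/23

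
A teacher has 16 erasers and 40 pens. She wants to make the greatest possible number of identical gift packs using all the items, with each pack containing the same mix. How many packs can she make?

8 packs

By the Euclidean algorithm:
40 = 2 × 16 + 8
16 = 2 × 8 + 0
gcd(16, 40) = 8.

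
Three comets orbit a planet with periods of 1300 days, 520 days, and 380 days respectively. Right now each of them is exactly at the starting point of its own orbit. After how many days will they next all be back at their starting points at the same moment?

They coincide at every common multiple of the periods; the first is the LCM.
1300 = 2^2 × 5^2 × 13
520 = 2^3 × 5 × 13
380 = 2^2 × 5 × 19
LCM(1300, 520, 380) = 2^3 × 5^2 × 13 × 19 = 49400.

49400 days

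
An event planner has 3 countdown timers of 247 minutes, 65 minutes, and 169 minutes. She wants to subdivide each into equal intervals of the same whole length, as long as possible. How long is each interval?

The interval must divide each timer length; the longest such is the gcd.
247 = 13 × 19
65 = 5 × 13
169 = 13^2
gcd(247, 65, 169) = 13.

13 minutes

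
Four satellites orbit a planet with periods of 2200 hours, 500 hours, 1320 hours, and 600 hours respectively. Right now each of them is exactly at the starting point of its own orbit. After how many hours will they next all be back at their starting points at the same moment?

33000 hours

The first simultaneous occurrence is after LCM of the individual periods.
2200 = 2^3 × 5^2 × 11
500 = 2^2 × 5^3
1320 = 2^3 × 3 × 5 × 11
600 = 2^3 × 3 × 5^2
LCM(2200, 500, 1320, 600) = 2^3 × 3 × 5^3 × 11 = 33000.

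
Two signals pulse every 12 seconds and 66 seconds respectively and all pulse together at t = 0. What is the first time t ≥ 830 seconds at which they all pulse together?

924 seconds

Joint pulses occur at multiples of LCM(12, 66).
12 = 2^2 × 3
66 = 2 × 3 × 11
LCM(12, 66) = 2^2 × 3 × 11 = 132.
Smallest multiple of 132 that is ≥ 830: ⌈830/132⌉ × 132 = 7 × 132 = 924.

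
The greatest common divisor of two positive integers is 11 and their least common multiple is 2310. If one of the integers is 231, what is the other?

For two integers, gcd × lcm = product, so the other is (11 × 2310) / 231 = 25410 / 231 = 110.

110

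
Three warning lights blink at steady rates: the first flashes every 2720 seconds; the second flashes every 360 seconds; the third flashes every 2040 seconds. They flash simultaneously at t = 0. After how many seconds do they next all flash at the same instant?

They coincide at every common multiple of the periods; the first is the LCM.
2720 = 2^5 × 5 × 17
360 = 2^3 × 3^2 × 5
2040 = 2^3 × 3 × 5 × 17
LCM(2720, 360, 2040) = 2^5 × 3^2 × 5 × 17 = 24480.

24480 seconds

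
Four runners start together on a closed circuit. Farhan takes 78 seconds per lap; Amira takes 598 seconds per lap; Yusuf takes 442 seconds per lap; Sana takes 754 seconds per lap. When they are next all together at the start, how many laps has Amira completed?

1479 laps

The first common completion time is the LCM of the periods.
78 = 2 × 3 × 13
598 = 2 × 13 × 23
442 = 2 × 13 × 17
754 = 2 × 13 × 29
LCM(78, 598, 442, 754) = 2 × 3 × 13 × 17 × 23 × 29 = 884442.
Laps for period 598: 884442 / 598 = 1479.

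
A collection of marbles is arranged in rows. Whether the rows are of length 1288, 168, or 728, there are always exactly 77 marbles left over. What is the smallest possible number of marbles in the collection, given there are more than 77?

N − 77 must be a common multiple of 1288, 168, and 728.
1288 = 2^3 × 7 × 23
168 = 2^3 × 3 × 7
728 = 2^3 × 7 × 13
LCM(1288, 168, 728) = 2^3 × 3 × 7 × 13 × 23 = 50232.
Smallest N > 77 is LCM + 77 = 50232 + 77 = 50309.

50309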